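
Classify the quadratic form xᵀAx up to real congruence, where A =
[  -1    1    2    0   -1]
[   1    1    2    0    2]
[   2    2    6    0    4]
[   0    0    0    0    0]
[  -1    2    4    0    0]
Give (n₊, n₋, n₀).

step 0: pivot -1 → sign −
step 1: pivot 2 → sign +
step 2: pivot 2 → sign +
step 3: pivot 1/2 → sign +
step 4: row/col 4 already zero → sign 0
signature = (3, 1, 1)

Answer: (3, 1, 1)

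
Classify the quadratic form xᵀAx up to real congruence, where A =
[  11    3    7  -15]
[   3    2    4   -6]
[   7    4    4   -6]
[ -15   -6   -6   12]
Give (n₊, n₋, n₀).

Answer: (2, 1, 1)

Derivation:
step 0: pivot 11 → sign +
step 1: pivot 13/11 → sign +
step 2: pivot -54/13 → sign −
step 3: row/col 3 already zero → sign 0
signature = (2, 1, 1)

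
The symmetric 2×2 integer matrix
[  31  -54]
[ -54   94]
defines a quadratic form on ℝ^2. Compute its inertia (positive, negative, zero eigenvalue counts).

Answer: (1, 1, 0)

Derivation:
step 0: pivot 31 → sign +
step 1: pivot -2/31 → sign −
signature = (1, 1, 0)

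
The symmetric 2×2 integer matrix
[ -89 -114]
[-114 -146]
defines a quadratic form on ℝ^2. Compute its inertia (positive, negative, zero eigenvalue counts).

Answer: (1, 1, 0)

Derivation:
step 0: pivot -89 → sign −
step 1: pivot 2/89 → sign +
signature = (1, 1, 0)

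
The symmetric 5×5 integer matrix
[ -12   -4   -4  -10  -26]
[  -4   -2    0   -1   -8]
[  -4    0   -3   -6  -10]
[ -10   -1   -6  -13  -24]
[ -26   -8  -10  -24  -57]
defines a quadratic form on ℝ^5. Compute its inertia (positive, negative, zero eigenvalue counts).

step 0: pivot -12 → sign −
step 1: pivot -2/3 → sign −
step 2: pivot 1 → sign +
step 3: pivot -1/2 → sign −
step 4: row/col 4 already zero → sign 0
signature = (1, 3, 1)

Answer: (1, 3, 1)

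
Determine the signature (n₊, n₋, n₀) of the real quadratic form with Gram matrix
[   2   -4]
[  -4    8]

step 0: pivot 2 → sign +
step 1: row/col 1 already zero → sign 0
signature = (1, 0, 1)

Answer: (1, 0, 1)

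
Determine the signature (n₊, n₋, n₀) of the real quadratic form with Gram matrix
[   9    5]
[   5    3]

Answer: (2, 0, 0)

Derivation:
step 0: pivot 9 → sign +
step 1: pivot 2/9 → sign +
signature = (2, 0, 0)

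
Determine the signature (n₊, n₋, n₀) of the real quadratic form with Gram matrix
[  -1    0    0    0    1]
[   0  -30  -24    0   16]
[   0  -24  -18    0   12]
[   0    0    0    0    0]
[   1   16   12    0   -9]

Answer: (1, 2, 2)

Derivation:
step 0: pivot -1 → sign −
step 1: pivot -30 → sign −
step 2: pivot 6/5 → sign +
step 3: row/col 3 already zero → sign 0
step 4: row/col 4 already zero → sign 0
signature = (1, 2, 2)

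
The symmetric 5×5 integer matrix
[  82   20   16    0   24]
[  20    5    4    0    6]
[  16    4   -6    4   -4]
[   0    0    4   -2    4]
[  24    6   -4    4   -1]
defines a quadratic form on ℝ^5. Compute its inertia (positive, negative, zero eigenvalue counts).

step 0: pivot 82 → sign +
step 1: pivot 5/41 → sign +
step 2: pivot -46/5 → sign −
step 3: pivot -6/23 → sign −
step 4: pivot 1/3 → sign +
signature = (3, 2, 0)

Answer: (3, 2, 0)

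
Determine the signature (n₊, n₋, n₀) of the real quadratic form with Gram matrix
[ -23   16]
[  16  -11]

Answer: (1, 1, 0)

Derivation:
step 0: pivot -23 → sign −
step 1: pivot 3/23 → sign +
signature = (1, 1, 0)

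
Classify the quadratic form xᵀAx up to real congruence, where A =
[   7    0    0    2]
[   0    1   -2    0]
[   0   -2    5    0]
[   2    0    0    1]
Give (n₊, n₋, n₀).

step 0: pivot 7 → sign +
step 1: pivot 1 → sign +
step 2: pivot 1 → sign +
step 3: pivot 3/7 → sign +
signature = (4, 0, 0)

Answer: (4, 0, 0)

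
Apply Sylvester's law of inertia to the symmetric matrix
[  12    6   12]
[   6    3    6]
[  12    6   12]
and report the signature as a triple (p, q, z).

Answer: (1, 0, 2)

Derivation:
step 0: pivot 12 → sign +
step 1: row/col 1 already zero → sign 0
step 2: row/col 2 already zero → sign 0
signature = (1, 0, 2)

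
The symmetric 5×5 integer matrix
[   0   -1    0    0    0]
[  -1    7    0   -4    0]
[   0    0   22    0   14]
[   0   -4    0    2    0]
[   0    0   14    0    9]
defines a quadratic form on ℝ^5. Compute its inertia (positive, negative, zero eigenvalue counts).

Answer: (4, 1, 0)

Derivation:
step 0: pivot 7 → sign +
step 1: pivot -1/7 → sign −
step 2: pivot 22 → sign +
step 3: pivot 2 → sign +
step 4: pivot 1/11 → sign +
signature = (4, 1, 0)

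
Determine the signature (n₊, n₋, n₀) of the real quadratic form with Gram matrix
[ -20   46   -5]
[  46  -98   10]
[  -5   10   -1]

Answer: (1, 2, 0)

Derivation:
step 0: pivot -20 → sign −
step 1: pivot 39/5 → sign +
step 2: pivot -1/26 → sign −
signature = (1, 2, 0)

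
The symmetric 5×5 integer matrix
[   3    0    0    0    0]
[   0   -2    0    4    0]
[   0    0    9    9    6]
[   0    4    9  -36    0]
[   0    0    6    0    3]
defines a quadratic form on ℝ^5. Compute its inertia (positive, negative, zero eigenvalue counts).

step 0: pivot 3 → sign +
step 1: pivot -2 → sign −
step 2: pivot 9 → sign +
step 3: pivot -37 → sign −
step 4: pivot -1/37 → sign −
signature = (2, 3, 0)

Answer: (2, 3, 0)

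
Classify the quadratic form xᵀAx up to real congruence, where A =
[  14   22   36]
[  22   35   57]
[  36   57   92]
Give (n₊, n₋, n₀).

Answer: (2, 1, 0)

Derivation:
step 0: pivot 14 → sign +
step 1: pivot 3/7 → sign +
step 2: pivot -1 → sign −
signature = (2, 1, 0)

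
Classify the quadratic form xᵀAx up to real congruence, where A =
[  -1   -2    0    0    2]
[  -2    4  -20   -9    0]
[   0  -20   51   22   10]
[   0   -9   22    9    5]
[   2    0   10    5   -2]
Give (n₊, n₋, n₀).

step 0: pivot -1 → sign −
step 1: pivot 8 → sign +
step 2: pivot 1 → sign +
step 3: pivot -11/8 → sign −
step 4: pivot 2/11 → sign +
signature = (3, 2, 0)

Answer: (3, 2, 0)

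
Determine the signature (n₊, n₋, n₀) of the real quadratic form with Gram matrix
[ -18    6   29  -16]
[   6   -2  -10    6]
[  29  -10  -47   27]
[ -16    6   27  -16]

step 0: pivot -18 → sign −
step 1: pivot -5/18 → sign −
step 2: pivot 2/5 → sign +
step 3: pivot 2 → sign +
signature = (2, 2, 0)

Answer: (2, 2, 0)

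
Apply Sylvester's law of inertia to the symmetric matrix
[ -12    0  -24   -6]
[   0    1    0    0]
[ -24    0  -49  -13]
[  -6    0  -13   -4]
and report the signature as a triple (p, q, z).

step 0: pivot -12 → sign −
step 1: pivot 1 → sign +
step 2: pivot -1 → sign −
step 3: row/col 3 already zero → sign 0
signature = (1, 2, 1)

Answer: (1, 2, 1)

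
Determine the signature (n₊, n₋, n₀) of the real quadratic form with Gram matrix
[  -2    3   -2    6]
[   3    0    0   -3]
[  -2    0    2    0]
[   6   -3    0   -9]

step 0: pivot -2 → sign −
step 1: pivot 9/2 → sign +
step 2: pivot 2 → sign +
step 3: pivot -1 → sign −
signature = (2, 2, 0)

Answer: (2, 2, 0)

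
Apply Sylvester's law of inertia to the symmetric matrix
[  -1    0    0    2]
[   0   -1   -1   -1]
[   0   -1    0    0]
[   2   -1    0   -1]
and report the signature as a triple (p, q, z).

step 0: pivot -1 → sign −
step 1: pivot -1 → sign −
step 2: pivot 1 → sign +
step 3: pivot 3 → sign +
signature = (2, 2, 0)

Answer: (2, 2, 0)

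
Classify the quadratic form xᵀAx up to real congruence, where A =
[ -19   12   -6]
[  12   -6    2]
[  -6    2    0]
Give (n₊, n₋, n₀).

Answer: (1, 2, 0)

Derivation:
step 0: pivot -19 → sign −
step 1: pivot 30/19 → sign +
step 2: pivot -2/15 → sign −
signature = (1, 2, 0)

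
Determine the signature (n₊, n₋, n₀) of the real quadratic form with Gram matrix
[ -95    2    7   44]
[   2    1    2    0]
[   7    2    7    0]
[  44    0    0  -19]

step 0: pivot -95 → sign −
step 1: pivot 99/95 → sign +
step 2: pivot 34/11 → sign +
step 3: pivot -1/51 → sign −
signature = (2, 2, 0)

Answer: (2, 2, 0)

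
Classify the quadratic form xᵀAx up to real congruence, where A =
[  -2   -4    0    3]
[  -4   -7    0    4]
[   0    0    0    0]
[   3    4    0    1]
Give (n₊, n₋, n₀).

Answer: (2, 1, 1)

Derivation:
step 0: pivot -2 → sign −
step 1: pivot 1 → sign +
step 2: pivot 3/2 → sign +
step 3: row/col 3 already zero → sign 0
signature = (2, 1, 1)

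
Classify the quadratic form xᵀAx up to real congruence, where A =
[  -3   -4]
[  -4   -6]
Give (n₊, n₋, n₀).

Answer: (0, 2, 0)

Derivation:
step 0: pivot -3 → sign −
step 1: pivot -2/3 → sign −
signature = (0, 2, 0)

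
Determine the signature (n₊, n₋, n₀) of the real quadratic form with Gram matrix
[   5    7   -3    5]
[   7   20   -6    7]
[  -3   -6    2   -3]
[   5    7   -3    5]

Answer: (2, 1, 1)

Derivation:
step 0: pivot 5 → sign +
step 1: pivot 51/5 → sign +
step 2: pivot -2/17 → sign −
step 3: row/col 3 already zero → sign 0
signature = (2, 1, 1)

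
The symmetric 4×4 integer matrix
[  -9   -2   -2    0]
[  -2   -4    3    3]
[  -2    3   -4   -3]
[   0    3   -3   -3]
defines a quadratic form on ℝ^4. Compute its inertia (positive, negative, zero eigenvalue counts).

Answer: (0, 4, 0)

Derivation:
step 0: pivot -9 → sign −
step 1: pivot -32/9 → sign −
step 2: pivot -7/32 → sign −
step 3: pivot -3/7 → sign −
signature = (0, 4, 0)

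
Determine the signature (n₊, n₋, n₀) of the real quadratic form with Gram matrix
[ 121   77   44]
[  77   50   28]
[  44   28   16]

step 0: pivot 121 → sign +
step 1: pivot 1 → sign +
step 2: row/col 2 already zero → sign 0
signature = (2, 0, 1)

Answer: (2, 0, 1)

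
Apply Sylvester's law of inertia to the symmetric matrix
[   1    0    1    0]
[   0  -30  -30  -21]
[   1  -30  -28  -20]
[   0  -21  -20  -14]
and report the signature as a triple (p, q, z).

Answer: (2, 2, 0)

Derivation:
step 0: pivot 1 → sign +
step 1: pivot -30 → sign −
step 2: pivot 1 → sign +
step 3: pivot -3/10 → sign −
signature = (2, 2, 0)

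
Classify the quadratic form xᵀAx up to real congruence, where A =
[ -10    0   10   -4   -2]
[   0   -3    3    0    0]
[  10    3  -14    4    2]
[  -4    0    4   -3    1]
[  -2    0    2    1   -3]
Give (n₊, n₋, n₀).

step 0: pivot -10 → sign −
step 1: pivot -3 → sign −
step 2: pivot -1 → sign −
step 3: pivot -7/5 → sign −
step 4: pivot -2/7 → sign −
signature = (0, 5, 0)

Answer: (0, 5, 0)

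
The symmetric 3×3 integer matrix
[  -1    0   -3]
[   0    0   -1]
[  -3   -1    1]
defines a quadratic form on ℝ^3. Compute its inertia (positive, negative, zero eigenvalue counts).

Answer: (1, 2, 0)

Derivation:
step 0: pivot -1 → sign −
step 1: pivot 10 → sign +
step 2: pivot -1/10 → sign −
signature = (1, 2, 0)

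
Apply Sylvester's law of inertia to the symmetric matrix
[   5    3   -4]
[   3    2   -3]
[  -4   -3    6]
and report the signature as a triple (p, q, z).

step 0: pivot 5 → sign +
step 1: pivot 1/5 → sign +
step 2: pivot 1 → sign +
signature = (3, 0, 0)

Answer: (3, 0, 0)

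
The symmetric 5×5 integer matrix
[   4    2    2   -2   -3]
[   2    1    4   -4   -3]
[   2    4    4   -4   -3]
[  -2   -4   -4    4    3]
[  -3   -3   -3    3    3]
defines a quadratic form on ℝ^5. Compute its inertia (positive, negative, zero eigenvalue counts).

Answer: (2, 1, 2)

Derivation:
step 0: pivot 4 → sign +
step 1: pivot 3 → sign +
step 2: pivot -3 → sign −
step 3: row/col 3 already zero → sign 0
step 4: row/col 4 already zero → sign 0
signature = (2, 1, 2)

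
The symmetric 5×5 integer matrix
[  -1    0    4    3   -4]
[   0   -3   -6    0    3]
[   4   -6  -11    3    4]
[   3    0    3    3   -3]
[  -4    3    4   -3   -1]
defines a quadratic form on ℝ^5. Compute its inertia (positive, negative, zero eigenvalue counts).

step 0: pivot -1 → sign −
step 1: pivot -3 → sign −
step 2: pivot 17 → sign +
step 3: pivot -21/17 → sign −
step 4: pivot -3/7 → sign −
signature = (1, 4, 0)

Answer: (1, 4, 0)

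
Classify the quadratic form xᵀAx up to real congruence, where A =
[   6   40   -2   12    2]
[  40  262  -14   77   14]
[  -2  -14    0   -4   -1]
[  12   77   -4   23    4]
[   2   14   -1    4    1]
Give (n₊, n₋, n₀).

step 0: pivot 6 → sign +
step 1: pivot -14/3 → sign −
step 2: pivot -4/7 → sign −
step 3: pivot 5/4 → sign +
step 4: pivot 3/10 → sign +
signature = (3, 2, 0)

Answer: (3, 2, 0)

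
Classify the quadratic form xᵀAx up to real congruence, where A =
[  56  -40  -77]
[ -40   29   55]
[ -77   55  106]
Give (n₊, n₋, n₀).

step 0: pivot 56 → sign +
step 1: pivot 3/7 → sign +
step 2: pivot 1/8 → sign +
signature = (3, 0, 0)

Answer: (3, 0, 0)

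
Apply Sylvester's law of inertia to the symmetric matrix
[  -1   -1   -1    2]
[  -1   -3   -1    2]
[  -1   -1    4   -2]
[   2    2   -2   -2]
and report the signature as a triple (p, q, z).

Answer: (1, 3, 0)

Derivation:
step 0: pivot -1 → sign −
step 1: pivot -2 → sign −
step 2: pivot 5 → sign +
step 3: pivot -6/5 → sign −
signature = (1, 3, 0)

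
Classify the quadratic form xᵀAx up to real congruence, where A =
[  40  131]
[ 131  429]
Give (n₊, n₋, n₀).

step 0: pivot 40 → sign +
step 1: pivot -1/40 → sign −
signature = (1, 1, 0)

Answer: (1, 1, 0)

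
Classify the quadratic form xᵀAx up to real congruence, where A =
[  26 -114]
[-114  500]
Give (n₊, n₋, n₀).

step 0: pivot 26 → sign +
step 1: pivot 2/13 → sign +
signature = (2, 0, 0)

Answer: (2, 0, 0)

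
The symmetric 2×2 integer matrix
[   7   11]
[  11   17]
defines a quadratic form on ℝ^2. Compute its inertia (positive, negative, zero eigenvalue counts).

step 0: pivot 7 → sign +
step 1: pivot -2/7 → sign −
signature = (1, 1, 0)

Answer: (1, 1, 0)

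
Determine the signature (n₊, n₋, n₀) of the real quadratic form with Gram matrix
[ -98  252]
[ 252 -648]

step 0: pivot -98 → sign −
step 1: row/col 1 already zero → sign 0
signature = (0, 1, 1)

Answer: (0, 1, 1)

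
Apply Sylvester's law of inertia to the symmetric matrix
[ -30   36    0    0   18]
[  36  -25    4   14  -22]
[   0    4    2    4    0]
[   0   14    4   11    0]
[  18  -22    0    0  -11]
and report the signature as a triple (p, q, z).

Answer: (2, 3, 0)

Derivation:
step 0: pivot -30 → sign −
step 1: pivot 91/5 → sign +
step 2: pivot 102/91 → sign +
step 3: pivot -9/17 → sign −
step 4: pivot -1/9 → sign −
signature = (2, 3, 0)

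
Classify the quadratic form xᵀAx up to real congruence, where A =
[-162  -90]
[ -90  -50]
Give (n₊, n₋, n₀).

Answer: (0, 1, 1)

Derivation:
step 0: pivot -162 → sign −
step 1: row/col 1 already zero → sign 0
signature = (0, 1, 1)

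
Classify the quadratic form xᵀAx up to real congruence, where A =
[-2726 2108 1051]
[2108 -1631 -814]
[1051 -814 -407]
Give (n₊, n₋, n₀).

Answer: (1, 2, 0)

Derivation:
step 0: pivot -2726 → sign −
step 1: pivot -1221/1363 → sign −
step 2: pivot 3/814 → sign +
signature = (1, 2, 0)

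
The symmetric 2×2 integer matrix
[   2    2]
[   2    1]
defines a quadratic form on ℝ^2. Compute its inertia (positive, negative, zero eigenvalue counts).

Answer: (1, 1, 0)

Derivation:
step 0: pivot 2 → sign +
step 1: pivot -1 → sign −
signature = (1, 1, 0)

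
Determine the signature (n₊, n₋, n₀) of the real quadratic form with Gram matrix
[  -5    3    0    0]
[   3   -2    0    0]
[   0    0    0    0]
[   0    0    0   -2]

Answer: (0, 3, 1)

Derivation:
step 0: pivot -5 → sign −
step 1: pivot -1/5 → sign −
step 2: pivot -2 → sign −
step 3: row/col 3 already zero → sign 0
signature = (0, 3, 1)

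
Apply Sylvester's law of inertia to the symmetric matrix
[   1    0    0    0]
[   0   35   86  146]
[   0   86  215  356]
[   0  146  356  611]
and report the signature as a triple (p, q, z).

step 0: pivot 1 → sign +
step 1: pivot 35 → sign +
step 2: pivot 129/35 → sign +
step 3: pivot -3/43 → sign −
signature = (3, 1, 0)

Answer: (3, 1, 0)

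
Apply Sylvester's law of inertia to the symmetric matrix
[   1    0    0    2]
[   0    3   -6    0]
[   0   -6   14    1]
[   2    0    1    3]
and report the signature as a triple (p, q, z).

step 0: pivot 1 → sign +
step 1: pivot 3 → sign +
step 2: pivot 2 → sign +
step 3: pivot -3/2 → sign −
signature = (3, 1, 0)

Answer: (3, 1, 0)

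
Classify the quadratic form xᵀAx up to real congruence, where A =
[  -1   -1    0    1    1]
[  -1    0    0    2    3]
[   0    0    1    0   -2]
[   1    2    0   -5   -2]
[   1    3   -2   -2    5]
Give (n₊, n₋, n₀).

step 0: pivot -1 → sign −
step 1: pivot 1 → sign +
step 2: pivot 1 → sign +
step 3: pivot -5 → sign −
step 4: pivot -1/5 → sign −
signature = (2, 3, 0)

Answer: (2, 3, 0)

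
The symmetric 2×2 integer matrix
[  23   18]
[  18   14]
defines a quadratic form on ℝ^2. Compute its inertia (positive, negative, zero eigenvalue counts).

Answer: (1, 1, 0)

Derivation:
step 0: pivot 23 → sign +
step 1: pivot -2/23 → sign −
signature = (1, 1, 0)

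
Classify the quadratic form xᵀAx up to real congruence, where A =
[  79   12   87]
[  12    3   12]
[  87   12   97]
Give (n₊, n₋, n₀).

step 0: pivot 79 → sign +
step 1: pivot 93/79 → sign +
step 2: pivot -2/31 → sign −
signature = (2, 1, 0)

Answer: (2, 1, 0)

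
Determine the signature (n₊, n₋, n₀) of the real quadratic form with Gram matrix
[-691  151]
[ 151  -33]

Answer: (0, 2, 0)

Derivation:
step 0: pivot -691 → sign −
step 1: pivot -2/691 → sign −
signature = (0, 2, 0)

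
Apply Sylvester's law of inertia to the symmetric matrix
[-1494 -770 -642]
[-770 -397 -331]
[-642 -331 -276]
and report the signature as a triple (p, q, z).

Answer: (0, 3, 0)

Derivation:
step 0: pivot -1494 → sign −
step 1: pivot -109/747 → sign −
step 2: pivot -3/109 → sign −
signature = (0, 3, 0)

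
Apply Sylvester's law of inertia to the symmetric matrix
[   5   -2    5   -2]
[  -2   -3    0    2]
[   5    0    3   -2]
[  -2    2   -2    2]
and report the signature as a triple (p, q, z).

Answer: (2, 2, 0)

Derivation:
step 0: pivot 5 → sign +
step 1: pivot -19/5 → sign −
step 2: pivot -18/19 → sign −
step 3: pivot 2 → sign +
signature = (2, 2, 0)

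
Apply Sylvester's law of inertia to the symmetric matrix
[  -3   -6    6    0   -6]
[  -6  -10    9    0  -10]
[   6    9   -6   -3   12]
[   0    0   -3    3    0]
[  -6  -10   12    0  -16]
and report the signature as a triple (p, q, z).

Answer: (2, 2, 1)

Derivation:
step 0: pivot -3 → sign −
step 1: pivot 2 → sign +
step 2: pivot 3/2 → sign +
step 3: pivot -3 → sign −
step 4: row/col 4 already zero → sign 0
signature = (2, 2, 1)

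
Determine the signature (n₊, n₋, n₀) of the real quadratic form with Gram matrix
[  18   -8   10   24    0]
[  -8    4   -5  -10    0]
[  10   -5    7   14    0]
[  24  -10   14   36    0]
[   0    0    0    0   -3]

step 0: pivot 18 → sign +
step 1: pivot 4/9 → sign +
step 2: pivot 3/4 → sign +
step 3: pivot -3 → sign −
step 4: row/col 4 already zero → sign 0
signature = (3, 1, 1)

Answer: (3, 1, 1)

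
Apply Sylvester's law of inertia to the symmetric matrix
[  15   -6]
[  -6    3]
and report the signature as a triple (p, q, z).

Answer: (2, 0, 0)

Derivation:
step 0: pivot 15 → sign +
step 1: pivot 3/5 → sign +
signature = (2, 0, 0)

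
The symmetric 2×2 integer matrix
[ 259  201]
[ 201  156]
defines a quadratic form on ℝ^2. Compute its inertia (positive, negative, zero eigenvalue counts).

Answer: (2, 0, 0)

Derivation:
step 0: pivot 259 → sign +
step 1: pivot 3/259 → sign +
signature = (2, 0, 0)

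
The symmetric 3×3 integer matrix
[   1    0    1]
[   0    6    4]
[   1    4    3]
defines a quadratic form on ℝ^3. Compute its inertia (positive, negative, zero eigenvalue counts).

step 0: pivot 1 → sign +
step 1: pivot 6 → sign +
step 2: pivot -2/3 → sign −
signature = (2, 1, 0)

Answer: (2, 1, 0)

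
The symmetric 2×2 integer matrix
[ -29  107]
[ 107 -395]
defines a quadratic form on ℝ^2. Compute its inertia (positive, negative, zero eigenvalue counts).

Answer: (0, 2, 0)

Derivation:
step 0: pivot -29 → sign −
step 1: pivot -6/29 → sign −
signature = (0, 2, 0)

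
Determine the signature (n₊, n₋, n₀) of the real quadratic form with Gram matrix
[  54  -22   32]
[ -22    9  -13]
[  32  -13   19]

Answer: (2, 0, 1)

Derivation:
step 0: pivot 54 → sign +
step 1: pivot 1/27 → sign +
step 2: row/col 2 already zero → sign 0
signature = (2, 0, 1)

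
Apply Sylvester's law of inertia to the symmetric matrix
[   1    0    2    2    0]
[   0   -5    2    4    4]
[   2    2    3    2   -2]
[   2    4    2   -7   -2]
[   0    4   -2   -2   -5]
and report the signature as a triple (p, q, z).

step 0: pivot 1 → sign +
step 1: pivot -5 → sign −
step 2: pivot -1/5 → sign −
step 3: pivot -7 → sign −
step 4: pivot -3/7 → sign −
signature = (1, 4, 0)

Answer: (1, 4, 0)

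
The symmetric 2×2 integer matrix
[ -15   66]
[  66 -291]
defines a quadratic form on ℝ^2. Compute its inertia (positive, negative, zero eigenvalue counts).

Answer: (0, 2, 0)

Derivation:
step 0: pivot -15 → sign −
step 1: pivot -3/5 → sign −
signature = (0, 2, 0)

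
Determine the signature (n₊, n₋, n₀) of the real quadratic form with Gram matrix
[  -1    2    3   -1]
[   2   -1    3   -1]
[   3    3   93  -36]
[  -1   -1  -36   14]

step 0: pivot -1 → sign −
step 1: pivot 3 → sign +
step 2: pivot 75 → sign +
step 3: row/col 3 already zero → sign 0
signature = (2, 1, 1)

Answer: (2, 1, 1)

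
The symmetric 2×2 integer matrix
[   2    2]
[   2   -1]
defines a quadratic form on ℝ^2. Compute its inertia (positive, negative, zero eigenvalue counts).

step 0: pivot 2 → sign +
step 1: pivot -3 → sign −
signature = (1, 1, 0)

Answer: (1, 1, 0)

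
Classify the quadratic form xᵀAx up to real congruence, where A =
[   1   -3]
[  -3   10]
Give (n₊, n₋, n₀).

Answer: (2, 0, 0)

Derivation:
step 0: pivot 1 → sign +
step 1: pivot 1 → sign +
signature = (2, 0, 0)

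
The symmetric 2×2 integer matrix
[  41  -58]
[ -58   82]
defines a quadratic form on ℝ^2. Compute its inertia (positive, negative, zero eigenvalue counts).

Answer: (1, 1, 0)

Derivation:
step 0: pivot 41 → sign +
step 1: pivot -2/41 → sign −
signature = (1, 1, 0)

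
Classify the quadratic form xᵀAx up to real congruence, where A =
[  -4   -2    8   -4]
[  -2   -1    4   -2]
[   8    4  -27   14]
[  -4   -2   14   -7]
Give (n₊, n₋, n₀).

Answer: (1, 2, 1)

Derivation:
step 0: pivot -4 → sign −
step 1: pivot -11 → sign −
step 2: pivot 3/11 → sign +
step 3: row/col 3 already zero → sign 0
signature = (1, 2, 1)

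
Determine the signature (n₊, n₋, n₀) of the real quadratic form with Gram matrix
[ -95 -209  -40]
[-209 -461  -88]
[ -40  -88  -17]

step 0: pivot -95 → sign −
step 1: pivot -6/5 → sign −
step 2: pivot -3/19 → sign −
signature = (0, 3, 0)

Answer: (0, 3, 0)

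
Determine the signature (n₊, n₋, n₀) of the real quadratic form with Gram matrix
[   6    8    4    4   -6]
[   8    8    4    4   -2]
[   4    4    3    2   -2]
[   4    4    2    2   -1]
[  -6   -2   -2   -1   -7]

Answer: (2, 2, 1)

Derivation:
step 0: pivot 6 → sign +
step 1: pivot -8/3 → sign −
step 2: pivot 1 → sign +
step 3: pivot -1/2 → sign −
step 4: row/col 4 already zero → sign 0
signature = (2, 2, 1)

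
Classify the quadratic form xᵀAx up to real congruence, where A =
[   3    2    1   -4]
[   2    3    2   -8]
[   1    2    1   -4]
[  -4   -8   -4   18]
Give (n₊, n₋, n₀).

step 0: pivot 3 → sign +
step 1: pivot 5/3 → sign +
step 2: pivot -2/5 → sign −
step 3: pivot 2 → sign +
signature = (3, 1, 0)

Answer: (3, 1, 0)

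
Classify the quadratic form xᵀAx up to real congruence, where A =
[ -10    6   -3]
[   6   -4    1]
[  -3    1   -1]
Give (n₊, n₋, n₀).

step 0: pivot -10 → sign −
step 1: pivot -2/5 → sign −
step 2: pivot 3/2 → sign +
signature = (1, 2, 0)

Answer: (1, 2, 0)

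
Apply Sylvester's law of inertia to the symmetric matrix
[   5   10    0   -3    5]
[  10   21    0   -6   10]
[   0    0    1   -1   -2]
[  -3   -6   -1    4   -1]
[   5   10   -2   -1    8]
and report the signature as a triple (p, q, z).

Answer: (4, 1, 0)

Derivation:
step 0: pivot 5 → sign +
step 1: pivot 1 → sign +
step 2: pivot 1 → sign +
step 3: pivot 6/5 → sign +
step 4: pivot -1 → sign −
signature = (4, 1, 0)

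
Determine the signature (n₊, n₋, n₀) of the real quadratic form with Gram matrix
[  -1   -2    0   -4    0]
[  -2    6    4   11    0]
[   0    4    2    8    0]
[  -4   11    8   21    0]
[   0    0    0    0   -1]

step 0: pivot -1 → sign −
step 1: pivot 10 → sign +
step 2: pivot 2/5 → sign +
step 3: pivot 1/2 → sign +
step 4: pivot -1 → sign −
signature = (3, 2, 0)

Answer: (3, 2, 0)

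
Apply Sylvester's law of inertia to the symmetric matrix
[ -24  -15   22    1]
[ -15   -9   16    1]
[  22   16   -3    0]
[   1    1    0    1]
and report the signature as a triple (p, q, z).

step 0: pivot -24 → sign −
step 1: pivot 3/8 → sign +
step 2: pivot 11/3 → sign +
step 3: pivot 2/11 → sign +
signature = (3, 1, 0)

Answer: (3, 1, 0)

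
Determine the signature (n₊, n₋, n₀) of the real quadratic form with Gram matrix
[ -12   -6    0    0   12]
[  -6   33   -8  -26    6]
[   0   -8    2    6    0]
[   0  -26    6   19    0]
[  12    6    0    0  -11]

step 0: pivot -12 → sign −
step 1: pivot 36 → sign +
step 2: pivot 2/9 → sign +
step 3: pivot 1 → sign +
step 4: row/col 4 already zero → sign 0
signature = (3, 1, 1)

Answer: (3, 1, 1)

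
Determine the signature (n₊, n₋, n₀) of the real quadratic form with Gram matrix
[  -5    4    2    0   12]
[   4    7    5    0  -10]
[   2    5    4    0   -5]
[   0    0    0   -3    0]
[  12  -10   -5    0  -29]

Answer: (2, 3, 0)

Derivation:
step 0: pivot -5 → sign −
step 1: pivot 51/5 → sign +
step 2: pivot 9/17 → sign +
step 3: pivot -3 → sign −
step 4: pivot -2/9 → sign −
signature = (2, 3, 0)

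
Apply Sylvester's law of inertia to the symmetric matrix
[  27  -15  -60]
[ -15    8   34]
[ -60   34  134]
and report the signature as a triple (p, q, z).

Answer: (2, 1, 0)

Derivation:
step 0: pivot 27 → sign +
step 1: pivot -1/3 → sign −
step 2: pivot 2 → sign +
signature = (2, 1, 0)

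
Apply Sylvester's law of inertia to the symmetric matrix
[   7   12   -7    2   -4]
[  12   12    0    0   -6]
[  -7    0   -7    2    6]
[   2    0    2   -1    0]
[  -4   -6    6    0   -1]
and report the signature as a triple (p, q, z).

Answer: (2, 2, 1)

Derivation:
step 0: pivot 7 → sign +
step 1: pivot -60/7 → sign −
step 2: pivot 14/5 → sign +
step 3: pivot -3/7 → sign −
step 4: row/col 4 already zero → sign 0
signature = (2, 2, 1)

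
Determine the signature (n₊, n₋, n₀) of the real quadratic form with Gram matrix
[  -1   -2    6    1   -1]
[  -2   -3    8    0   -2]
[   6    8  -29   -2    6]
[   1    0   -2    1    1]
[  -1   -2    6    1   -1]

Answer: (1, 3, 1)

Derivation:
step 0: pivot -1 → sign −
step 1: pivot 1 → sign +
step 2: pivot -9 → sign −
step 3: pivot -2/9 → sign −
step 4: row/col 4 already zero → sign 0
signature = (1, 3, 1)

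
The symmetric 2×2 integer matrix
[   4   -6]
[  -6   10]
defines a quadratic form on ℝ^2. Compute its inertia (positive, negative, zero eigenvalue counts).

step 0: pivot 4 → sign +
step 1: pivot 1 → sign +
signature = (2, 0, 0)

Answer: (2, 0, 0)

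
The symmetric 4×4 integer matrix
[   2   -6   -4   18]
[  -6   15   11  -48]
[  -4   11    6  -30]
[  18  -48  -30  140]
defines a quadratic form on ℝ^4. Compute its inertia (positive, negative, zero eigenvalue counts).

Answer: (1, 3, 0)

Derivation:
step 0: pivot 2 → sign +
step 1: pivot -3 → sign −
step 2: pivot -5/3 → sign −
step 3: pivot -2/5 → sign −
signature = (1, 3, 0)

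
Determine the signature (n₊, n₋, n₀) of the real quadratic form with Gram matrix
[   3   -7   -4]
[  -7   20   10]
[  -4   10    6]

Answer: (3, 0, 0)

Derivation:
step 0: pivot 3 → sign +
step 1: pivot 11/3 → sign +
step 2: pivot 6/11 → sign +
signature = (3, 0, 0)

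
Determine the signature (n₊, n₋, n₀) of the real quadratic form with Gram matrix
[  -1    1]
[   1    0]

step 0: pivot -1 → sign −
step 1: pivot 1 → sign +
signature = (1, 1, 0)

Answer: (1, 1, 0)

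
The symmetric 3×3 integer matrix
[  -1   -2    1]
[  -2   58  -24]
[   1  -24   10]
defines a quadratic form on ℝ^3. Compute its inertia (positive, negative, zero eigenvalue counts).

Answer: (2, 1, 0)

Derivation:
step 0: pivot -1 → sign −
step 1: pivot 62 → sign +
step 2: pivot 3/31 → sign +
signature = (2, 1, 0)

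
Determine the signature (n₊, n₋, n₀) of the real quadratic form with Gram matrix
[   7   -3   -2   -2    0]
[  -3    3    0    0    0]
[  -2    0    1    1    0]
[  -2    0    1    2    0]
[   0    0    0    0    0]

step 0: pivot 7 → sign +
step 1: pivot 12/7 → sign +
step 2: pivot 1 → sign +
step 3: row/col 3 already zero → sign 0
step 4: row/col 4 already zero → sign 0
signature = (3, 0, 2)

Answer: (3, 0, 2)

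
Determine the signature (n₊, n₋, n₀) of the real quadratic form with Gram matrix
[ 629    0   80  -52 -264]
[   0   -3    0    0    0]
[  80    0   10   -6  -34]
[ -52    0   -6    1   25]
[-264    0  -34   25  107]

Answer: (1, 4, 0)

Derivation:
step 0: pivot 629 → sign +
step 1: pivot -3 → sign −
step 2: pivot -110/629 → sign −
step 3: pivot -63/55 → sign −
step 4: pivot -2/7 → sign −
signature = (1, 4, 0)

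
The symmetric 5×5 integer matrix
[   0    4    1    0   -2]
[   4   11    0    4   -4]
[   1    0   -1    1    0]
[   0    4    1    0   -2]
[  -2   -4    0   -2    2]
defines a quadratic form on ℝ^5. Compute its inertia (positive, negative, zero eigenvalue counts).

step 0: pivot 11 → sign +
step 1: pivot -16/11 → sign −
step 2: pivot -5/16 → sign −
step 3: pivot 6/5 → sign +
step 4: row/col 4 already zero → sign 0
signature = (2, 2, 1)

Answer: (2, 2, 1)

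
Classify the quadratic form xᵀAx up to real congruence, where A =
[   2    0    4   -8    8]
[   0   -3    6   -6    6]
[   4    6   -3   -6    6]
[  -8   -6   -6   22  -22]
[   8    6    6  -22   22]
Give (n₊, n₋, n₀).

step 0: pivot 2 → sign +
step 1: pivot -3 → sign −
step 2: pivot 1 → sign +
step 3: pivot -2 → sign −
step 4: row/col 4 already zero → sign 0
signature = (2, 2, 1)

Answer: (2, 2, 1)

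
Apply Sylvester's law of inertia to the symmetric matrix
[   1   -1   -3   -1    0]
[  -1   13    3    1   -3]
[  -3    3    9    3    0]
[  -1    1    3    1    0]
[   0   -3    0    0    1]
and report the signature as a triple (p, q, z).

step 0: pivot 1 → sign +
step 1: pivot 12 → sign +
step 2: pivot 1/4 → sign +
step 3: row/col 3 already zero → sign 0
step 4: row/col 4 already zero → sign 0
signature = (3, 0, 2)

Answer: (3, 0, 2)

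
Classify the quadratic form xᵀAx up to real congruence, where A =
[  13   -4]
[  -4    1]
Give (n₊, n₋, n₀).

step 0: pivot 13 → sign +
step 1: pivot -3/13 → sign −
signature = (1, 1, 0)

Answer: (1, 1, 0)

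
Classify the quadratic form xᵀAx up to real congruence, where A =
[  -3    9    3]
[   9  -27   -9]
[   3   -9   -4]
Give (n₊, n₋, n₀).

Answer: (0, 2, 1)

Derivation:
step 0: pivot -3 → sign −
step 1: pivot -1 → sign −
step 2: row/col 2 already zero → sign 0
signature = (0, 2, 1)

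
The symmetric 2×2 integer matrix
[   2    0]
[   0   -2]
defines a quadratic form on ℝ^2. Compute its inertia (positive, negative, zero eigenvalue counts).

step 0: pivot 2 → sign +
step 1: pivot -2 → sign −
signature = (1, 1, 0)

Answer: (1, 1, 0)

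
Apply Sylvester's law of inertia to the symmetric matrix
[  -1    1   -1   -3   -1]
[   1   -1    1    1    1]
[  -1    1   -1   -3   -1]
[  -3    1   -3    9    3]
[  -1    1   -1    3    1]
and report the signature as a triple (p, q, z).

step 0: pivot -1 → sign −
step 1: pivot 18 → sign +
step 2: pivot -2/9 → sign −
step 3: pivot 2 → sign +
step 4: row/col 4 already zero → sign 0
signature = (2, 2, 1)

Answer: (2, 2, 1)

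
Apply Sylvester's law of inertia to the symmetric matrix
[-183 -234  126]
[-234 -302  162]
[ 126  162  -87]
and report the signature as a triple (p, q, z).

step 0: pivot -183 → sign −
step 1: pivot -170/61 → sign −
step 2: pivot 3/85 → sign +
signature = (1, 2, 0)

Answer: (1, 2, 0)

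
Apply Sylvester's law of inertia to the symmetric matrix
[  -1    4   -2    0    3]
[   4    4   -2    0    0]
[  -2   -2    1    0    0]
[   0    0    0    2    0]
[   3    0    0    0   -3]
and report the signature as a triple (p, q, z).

Answer: (2, 2, 1)

Derivation:
step 0: pivot -1 → sign −
step 1: pivot 20 → sign +
step 2: pivot 2 → sign +
step 3: pivot -6/5 → sign −
step 4: row/col 4 already zero → sign 0
signature = (2, 2, 1)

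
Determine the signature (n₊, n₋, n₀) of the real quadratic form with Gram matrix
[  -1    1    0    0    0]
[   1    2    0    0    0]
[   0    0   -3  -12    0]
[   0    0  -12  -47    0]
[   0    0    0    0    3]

step 0: pivot -1 → sign −
step 1: pivot 3 → sign +
step 2: pivot -3 → sign −
step 3: pivot 1 → sign +
step 4: pivot 3 → sign +
signature = (3, 2, 0)

Answer: (3, 2, 0)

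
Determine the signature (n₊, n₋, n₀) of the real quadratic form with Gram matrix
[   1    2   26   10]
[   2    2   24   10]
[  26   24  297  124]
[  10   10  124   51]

step 0: pivot 1 → sign +
step 1: pivot -2 → sign −
step 2: pivot 13 → sign +
step 3: pivot -3/13 → sign −
signature = (2, 2, 0)

Answer: (2, 2, 0)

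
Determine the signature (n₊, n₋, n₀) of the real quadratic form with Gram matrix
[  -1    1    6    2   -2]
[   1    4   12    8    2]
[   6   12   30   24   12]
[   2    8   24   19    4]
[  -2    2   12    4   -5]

step 0: pivot -1 → sign −
step 1: pivot 5 → sign +
step 2: pivot 6/5 → sign +
step 3: pivot 3 → sign +
step 4: pivot -1 → sign −
signature = (3, 2, 0)

Answer: (3, 2, 0)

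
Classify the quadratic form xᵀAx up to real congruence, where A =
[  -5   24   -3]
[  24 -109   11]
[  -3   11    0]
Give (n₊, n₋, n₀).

step 0: pivot -5 → sign −
step 1: pivot 31/5 → sign +
step 2: pivot -2/31 → sign −
signature = (1, 2, 0)

Answer: (1, 2, 0)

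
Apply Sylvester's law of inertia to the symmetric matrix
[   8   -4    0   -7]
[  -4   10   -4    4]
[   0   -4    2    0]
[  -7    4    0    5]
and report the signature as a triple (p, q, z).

Answer: (3, 1, 0)

Derivation:
step 0: pivot 8 → sign +
step 1: pivot 8 → sign +
step 2: pivot -37/32 → sign −
step 3: pivot 2/37 → sign +
signature = (3, 1, 0)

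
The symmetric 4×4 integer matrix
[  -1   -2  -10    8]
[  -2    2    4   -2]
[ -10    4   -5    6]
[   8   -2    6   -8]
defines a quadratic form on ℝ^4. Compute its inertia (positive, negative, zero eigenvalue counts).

step 0: pivot -1 → sign −
step 1: pivot 6 → sign +
step 2: pivot -1 → sign −
step 3: pivot 6 → sign +
signature = (2, 2, 0)

Answer: (2, 2, 0)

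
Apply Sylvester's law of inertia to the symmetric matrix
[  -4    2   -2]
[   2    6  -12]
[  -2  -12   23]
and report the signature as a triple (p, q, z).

step 0: pivot -4 → sign −
step 1: pivot 7 → sign +
step 2: pivot -1/7 → sign −
signature = (1, 2, 0)

Answer: (1, 2, 0)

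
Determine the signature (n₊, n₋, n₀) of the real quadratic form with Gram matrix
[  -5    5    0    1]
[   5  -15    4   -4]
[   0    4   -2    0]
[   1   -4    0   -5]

Answer: (0, 4, 0)

Derivation:
step 0: pivot -5 → sign −
step 1: pivot -10 → sign −
step 2: pivot -2/5 → sign −
step 3: pivot -3/10 → sign −
signature = (0, 4, 0)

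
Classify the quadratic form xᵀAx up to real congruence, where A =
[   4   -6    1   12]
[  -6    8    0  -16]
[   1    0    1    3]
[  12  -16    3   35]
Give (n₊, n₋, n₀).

Answer: (2, 1, 1)

Derivation:
step 0: pivot 4 → sign +
step 1: pivot -1 → sign −
step 2: pivot 3 → sign +
step 3: row/col 3 already zero → sign 0
signature = (2, 1, 1)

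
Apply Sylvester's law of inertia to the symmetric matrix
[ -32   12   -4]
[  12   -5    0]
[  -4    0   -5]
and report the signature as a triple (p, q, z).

Answer: (0, 2, 1)

Derivation:
step 0: pivot -32 → sign −
step 1: pivot -1/2 → sign −
step 2: row/col 2 already zero → sign 0
signature = (0, 2, 1)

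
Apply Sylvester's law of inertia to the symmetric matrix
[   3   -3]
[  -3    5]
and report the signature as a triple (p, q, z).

Answer: (2, 0, 0)

Derivation:
step 0: pivot 3 → sign +
step 1: pivot 2 → sign +
signature = (2, 0, 0)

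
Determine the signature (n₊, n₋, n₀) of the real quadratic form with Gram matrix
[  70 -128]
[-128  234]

step 0: pivot 70 → sign +
step 1: pivot -2/35 → sign −
signature = (1, 1, 0)

Answer: (1, 1, 0)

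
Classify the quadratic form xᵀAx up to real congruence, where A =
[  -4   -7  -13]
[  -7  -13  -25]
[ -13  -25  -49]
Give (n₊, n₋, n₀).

step 0: pivot -4 → sign −
step 1: pivot -3/4 → sign −
step 2: row/col 2 already zero → sign 0
signature = (0, 2, 1)

Answer: (0, 2, 1)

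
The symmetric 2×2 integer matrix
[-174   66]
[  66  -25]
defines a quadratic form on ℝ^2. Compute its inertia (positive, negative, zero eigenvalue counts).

Answer: (1, 1, 0)

Derivation:
step 0: pivot -174 → sign −
step 1: pivot 1/29 → sign +
signature = (1, 1, 0)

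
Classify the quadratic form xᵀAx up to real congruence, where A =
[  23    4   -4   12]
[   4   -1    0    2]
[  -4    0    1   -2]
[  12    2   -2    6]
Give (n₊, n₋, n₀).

step 0: pivot 23 → sign +
step 1: pivot -39/23 → sign −
step 2: pivot 23/39 → sign +
step 3: pivot -6/23 → sign −
signature = (2, 2, 0)

Answer: (2, 2, 0)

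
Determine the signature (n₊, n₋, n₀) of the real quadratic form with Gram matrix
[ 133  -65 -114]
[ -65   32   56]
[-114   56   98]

Answer: (2, 1, 0)

Derivation:
step 0: pivot 133 → sign +
step 1: pivot 31/133 → sign +
step 2: pivot -2/31 → sign −
signature = (2, 1, 0)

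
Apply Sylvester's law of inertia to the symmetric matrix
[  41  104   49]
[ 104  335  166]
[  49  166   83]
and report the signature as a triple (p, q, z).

step 0: pivot 41 → sign +
step 1: pivot 2919/41 → sign +
step 2: pivot 6/973 → sign +
signature = (3, 0, 0)

Answer: (3, 0, 0)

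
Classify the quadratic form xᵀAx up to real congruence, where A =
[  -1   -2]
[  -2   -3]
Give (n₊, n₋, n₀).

Answer: (1, 1, 0)

Derivation:
step 0: pivot -1 → sign −
step 1: pivot 1 → sign +
signature = (1, 1, 0)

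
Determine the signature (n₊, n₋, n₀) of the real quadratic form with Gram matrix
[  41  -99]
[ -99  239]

step 0: pivot 41 → sign +
step 1: pivot -2/41 → sign −
signature = (1, 1, 0)

Answer: (1, 1, 0)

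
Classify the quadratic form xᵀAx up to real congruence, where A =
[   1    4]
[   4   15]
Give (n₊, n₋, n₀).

step 0: pivot 1 → sign +
step 1: pivot -1 → sign −
signature = (1, 1, 0)

Answer: (1, 1, 0)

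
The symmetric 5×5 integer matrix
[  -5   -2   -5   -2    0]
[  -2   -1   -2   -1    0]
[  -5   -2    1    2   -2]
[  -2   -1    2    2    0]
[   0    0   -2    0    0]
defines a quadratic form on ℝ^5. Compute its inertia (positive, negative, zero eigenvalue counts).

step 0: pivot -5 → sign −
step 1: pivot -1/5 → sign −
step 2: pivot 6 → sign +
step 3: pivot 1/3 → sign +
step 4: pivot -6 → sign −
signature = (2, 3, 0)

Answer: (2, 3, 0)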